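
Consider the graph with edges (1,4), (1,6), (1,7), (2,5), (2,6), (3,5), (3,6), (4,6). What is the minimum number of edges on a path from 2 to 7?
3 (path: 2 -> 6 -> 1 -> 7, 3 edges)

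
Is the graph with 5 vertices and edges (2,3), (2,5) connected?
No, it has 3 components: {1}, {2, 3, 5}, {4}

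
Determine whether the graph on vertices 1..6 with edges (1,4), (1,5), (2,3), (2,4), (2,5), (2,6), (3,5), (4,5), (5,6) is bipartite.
No (odd cycle of length 3: 4 -> 1 -> 5 -> 4)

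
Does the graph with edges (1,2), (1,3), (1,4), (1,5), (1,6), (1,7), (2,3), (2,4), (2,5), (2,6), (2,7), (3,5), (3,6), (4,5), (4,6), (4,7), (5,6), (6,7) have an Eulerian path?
Yes (the graph is connected and exactly 2 vertices have odd degree: {4, 5}; any Eulerian path must start and end at those)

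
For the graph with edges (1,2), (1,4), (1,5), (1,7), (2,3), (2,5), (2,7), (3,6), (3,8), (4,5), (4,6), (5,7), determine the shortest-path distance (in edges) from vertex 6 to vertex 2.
2 (path: 6 -> 3 -> 2, 2 edges)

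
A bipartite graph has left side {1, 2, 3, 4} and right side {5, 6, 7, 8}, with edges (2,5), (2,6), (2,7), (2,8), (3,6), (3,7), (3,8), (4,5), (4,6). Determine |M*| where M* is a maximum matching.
3 (matching: (2,8), (3,7), (4,6); upper bound min(|L|,|R|) = min(4,4) = 4)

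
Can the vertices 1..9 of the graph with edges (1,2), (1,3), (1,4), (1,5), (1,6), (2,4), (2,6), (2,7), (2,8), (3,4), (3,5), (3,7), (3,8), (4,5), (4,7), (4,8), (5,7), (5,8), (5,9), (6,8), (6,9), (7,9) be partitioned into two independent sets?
No (odd cycle of length 3: 4 -> 1 -> 2 -> 4)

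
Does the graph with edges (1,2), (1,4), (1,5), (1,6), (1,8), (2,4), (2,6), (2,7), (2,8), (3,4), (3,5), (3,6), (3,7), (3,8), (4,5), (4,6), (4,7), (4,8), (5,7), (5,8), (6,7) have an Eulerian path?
No (8 vertices have odd degree: {1, 2, 3, 4, 5, 6, 7, 8}; Eulerian path requires 0 or 2)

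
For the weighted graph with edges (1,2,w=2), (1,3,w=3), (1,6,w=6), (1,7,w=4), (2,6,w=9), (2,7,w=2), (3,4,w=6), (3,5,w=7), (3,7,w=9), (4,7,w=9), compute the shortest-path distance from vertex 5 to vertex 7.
14 (path: 5 -> 3 -> 1 -> 7; weights 7 + 3 + 4 = 14)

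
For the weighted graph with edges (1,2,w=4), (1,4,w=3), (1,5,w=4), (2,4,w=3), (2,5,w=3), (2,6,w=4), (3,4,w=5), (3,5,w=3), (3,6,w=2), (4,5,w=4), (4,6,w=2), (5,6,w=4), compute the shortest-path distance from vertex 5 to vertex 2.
3 (path: 5 -> 2; weights 3 = 3)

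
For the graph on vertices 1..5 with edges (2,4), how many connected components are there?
4 (components: {1}, {2, 4}, {3}, {5})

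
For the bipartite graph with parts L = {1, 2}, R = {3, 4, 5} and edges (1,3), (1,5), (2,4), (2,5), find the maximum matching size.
2 (matching: (1,5), (2,4); upper bound min(|L|,|R|) = min(2,3) = 2)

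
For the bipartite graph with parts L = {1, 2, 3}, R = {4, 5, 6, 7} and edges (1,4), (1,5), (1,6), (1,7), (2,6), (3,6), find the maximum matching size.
2 (matching: (1,7), (2,6); upper bound min(|L|,|R|) = min(3,4) = 3)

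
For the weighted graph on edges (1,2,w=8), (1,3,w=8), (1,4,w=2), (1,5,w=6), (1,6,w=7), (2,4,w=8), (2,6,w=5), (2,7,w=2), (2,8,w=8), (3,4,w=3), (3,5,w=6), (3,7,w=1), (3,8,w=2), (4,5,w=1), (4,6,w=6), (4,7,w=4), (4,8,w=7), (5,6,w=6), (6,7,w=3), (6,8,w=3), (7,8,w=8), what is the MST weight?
14 (MST edges: (1,4,w=2), (2,7,w=2), (3,4,w=3), (3,7,w=1), (3,8,w=2), (4,5,w=1), (6,7,w=3); sum of weights 2 + 2 + 3 + 1 + 2 + 1 + 3 = 14)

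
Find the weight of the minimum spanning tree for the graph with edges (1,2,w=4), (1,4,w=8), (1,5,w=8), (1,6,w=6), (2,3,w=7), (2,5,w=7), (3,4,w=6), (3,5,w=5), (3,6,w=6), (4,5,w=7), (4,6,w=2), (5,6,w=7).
23 (MST edges: (1,2,w=4), (1,6,w=6), (3,4,w=6), (3,5,w=5), (4,6,w=2); sum of weights 4 + 6 + 6 + 5 + 2 = 23)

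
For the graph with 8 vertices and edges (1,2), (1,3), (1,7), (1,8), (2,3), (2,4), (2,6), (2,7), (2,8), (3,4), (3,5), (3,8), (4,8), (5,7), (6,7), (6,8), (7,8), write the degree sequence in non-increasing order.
[6, 6, 5, 5, 4, 3, 3, 2] (degrees: deg(1)=4, deg(2)=6, deg(3)=5, deg(4)=3, deg(5)=2, deg(6)=3, deg(7)=5, deg(8)=6)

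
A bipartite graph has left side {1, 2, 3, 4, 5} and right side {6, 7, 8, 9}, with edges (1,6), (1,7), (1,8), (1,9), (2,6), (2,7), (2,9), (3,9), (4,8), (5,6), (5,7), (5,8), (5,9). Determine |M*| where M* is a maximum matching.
4 (matching: (1,9), (2,7), (4,8), (5,6); upper bound min(|L|,|R|) = min(5,4) = 4)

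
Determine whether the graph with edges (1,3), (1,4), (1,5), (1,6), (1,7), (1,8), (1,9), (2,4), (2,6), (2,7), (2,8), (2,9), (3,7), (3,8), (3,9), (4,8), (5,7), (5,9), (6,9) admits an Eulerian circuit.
No (6 vertices have odd degree: {1, 2, 4, 5, 6, 9}; Eulerian circuit requires 0)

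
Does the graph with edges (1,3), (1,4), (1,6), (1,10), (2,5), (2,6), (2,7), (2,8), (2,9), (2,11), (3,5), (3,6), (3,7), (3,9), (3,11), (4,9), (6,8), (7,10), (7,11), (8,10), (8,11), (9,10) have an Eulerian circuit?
Yes (the graph is connected and all 11 vertices have even degree)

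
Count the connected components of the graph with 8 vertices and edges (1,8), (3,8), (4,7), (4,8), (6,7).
3 (components: {1, 3, 4, 6, 7, 8}, {2}, {5})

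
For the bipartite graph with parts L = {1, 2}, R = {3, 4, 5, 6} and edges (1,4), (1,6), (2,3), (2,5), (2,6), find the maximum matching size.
2 (matching: (1,6), (2,5); upper bound min(|L|,|R|) = min(2,4) = 2)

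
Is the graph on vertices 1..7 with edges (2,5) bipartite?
Yes. Partition: {1, 2, 3, 4, 6, 7}, {5}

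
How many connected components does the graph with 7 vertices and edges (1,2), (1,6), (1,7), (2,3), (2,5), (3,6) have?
2 (components: {1, 2, 3, 5, 6, 7}, {4})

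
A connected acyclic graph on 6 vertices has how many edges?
5 (A tree on V vertices has V - 1 edges, so 6 - 1 = 5)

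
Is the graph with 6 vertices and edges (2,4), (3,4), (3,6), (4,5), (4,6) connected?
No, it has 2 components: {1}, {2, 3, 4, 5, 6}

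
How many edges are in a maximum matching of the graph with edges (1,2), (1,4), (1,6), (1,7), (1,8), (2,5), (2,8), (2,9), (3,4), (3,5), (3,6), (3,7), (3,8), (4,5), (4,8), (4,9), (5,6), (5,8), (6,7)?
4 (matching: (1,7), (2,9), (3,8), (5,6); upper bound floor(n/2) = floor(9/2) = 4)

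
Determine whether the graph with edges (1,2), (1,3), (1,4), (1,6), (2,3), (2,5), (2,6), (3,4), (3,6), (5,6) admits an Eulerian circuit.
Yes (the graph is connected and all 6 vertices have even degree)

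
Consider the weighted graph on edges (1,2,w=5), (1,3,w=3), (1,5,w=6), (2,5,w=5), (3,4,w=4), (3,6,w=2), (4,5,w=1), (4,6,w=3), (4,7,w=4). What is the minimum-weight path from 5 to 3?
5 (path: 5 -> 4 -> 3; weights 1 + 4 = 5)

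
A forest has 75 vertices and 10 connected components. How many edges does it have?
65 (Each of the 10 component trees on V_i vertices has V_i - 1 edges; summing gives V - C = 75 - 10 = 65)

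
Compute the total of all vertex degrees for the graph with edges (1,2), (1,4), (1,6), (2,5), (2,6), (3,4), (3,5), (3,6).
16 (handshake: sum of degrees = 2|E| = 2 x 8 = 16)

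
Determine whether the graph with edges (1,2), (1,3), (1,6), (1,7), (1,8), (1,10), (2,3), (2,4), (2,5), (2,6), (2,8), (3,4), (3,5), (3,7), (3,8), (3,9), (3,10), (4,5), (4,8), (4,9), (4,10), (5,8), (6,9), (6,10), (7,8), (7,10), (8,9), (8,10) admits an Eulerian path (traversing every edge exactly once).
Yes — and in fact it has an Eulerian circuit (the graph is connected and all 10 vertices have even degree)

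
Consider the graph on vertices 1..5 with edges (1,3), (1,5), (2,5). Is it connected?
No, it has 2 components: {1, 2, 3, 5}, {4}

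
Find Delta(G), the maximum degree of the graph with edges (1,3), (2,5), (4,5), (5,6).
3 (attained at vertex 5)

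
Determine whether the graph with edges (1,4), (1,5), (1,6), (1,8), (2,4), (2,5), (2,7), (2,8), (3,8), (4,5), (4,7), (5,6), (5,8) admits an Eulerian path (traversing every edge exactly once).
Yes (the graph is connected and exactly 2 vertices have odd degree: {3, 5}; any Eulerian path must start and end at those)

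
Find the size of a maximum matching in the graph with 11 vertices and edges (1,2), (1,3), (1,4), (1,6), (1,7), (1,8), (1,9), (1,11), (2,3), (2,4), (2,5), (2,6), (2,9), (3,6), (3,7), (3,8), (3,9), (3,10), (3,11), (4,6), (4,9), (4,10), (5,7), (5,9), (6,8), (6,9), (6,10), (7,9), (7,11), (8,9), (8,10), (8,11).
5 (matching: (1,7), (2,5), (3,10), (6,9), (8,11); upper bound floor(n/2) = floor(11/2) = 5)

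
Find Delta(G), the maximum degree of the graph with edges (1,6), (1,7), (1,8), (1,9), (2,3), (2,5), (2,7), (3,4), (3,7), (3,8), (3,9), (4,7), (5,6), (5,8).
5 (attained at vertex 3)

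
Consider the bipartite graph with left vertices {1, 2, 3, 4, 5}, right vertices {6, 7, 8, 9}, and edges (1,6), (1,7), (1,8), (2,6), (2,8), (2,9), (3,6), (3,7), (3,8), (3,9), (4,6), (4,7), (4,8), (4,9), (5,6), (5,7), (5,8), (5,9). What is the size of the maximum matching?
4 (matching: (1,8), (2,9), (3,7), (4,6); upper bound min(|L|,|R|) = min(5,4) = 4)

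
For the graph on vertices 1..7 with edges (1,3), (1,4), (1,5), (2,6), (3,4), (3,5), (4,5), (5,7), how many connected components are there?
2 (components: {1, 3, 4, 5, 7}, {2, 6})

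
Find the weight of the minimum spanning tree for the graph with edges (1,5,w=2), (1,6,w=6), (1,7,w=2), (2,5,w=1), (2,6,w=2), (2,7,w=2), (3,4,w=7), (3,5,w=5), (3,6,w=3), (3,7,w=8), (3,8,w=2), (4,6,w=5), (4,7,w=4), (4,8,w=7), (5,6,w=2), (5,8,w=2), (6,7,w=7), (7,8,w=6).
15 (MST edges: (1,5,w=2), (1,7,w=2), (2,5,w=1), (2,6,w=2), (3,8,w=2), (4,7,w=4), (5,8,w=2); sum of weights 2 + 2 + 1 + 2 + 2 + 4 + 2 = 15)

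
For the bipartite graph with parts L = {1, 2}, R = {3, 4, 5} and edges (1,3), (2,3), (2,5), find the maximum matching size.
2 (matching: (1,3), (2,5); upper bound min(|L|,|R|) = min(2,3) = 2)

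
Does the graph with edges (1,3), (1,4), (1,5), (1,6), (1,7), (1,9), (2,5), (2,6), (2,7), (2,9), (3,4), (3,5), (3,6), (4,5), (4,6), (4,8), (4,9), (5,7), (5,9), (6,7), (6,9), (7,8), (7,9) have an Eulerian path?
Yes — and in fact it has an Eulerian circuit (the graph is connected and all 9 vertices have even degree)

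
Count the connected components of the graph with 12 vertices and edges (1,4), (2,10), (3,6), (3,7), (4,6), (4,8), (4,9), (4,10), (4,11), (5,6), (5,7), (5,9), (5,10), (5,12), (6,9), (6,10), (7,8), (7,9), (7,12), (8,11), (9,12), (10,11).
1 (components: {1, 2, 3, 4, 5, 6, 7, 8, 9, 10, 11, 12})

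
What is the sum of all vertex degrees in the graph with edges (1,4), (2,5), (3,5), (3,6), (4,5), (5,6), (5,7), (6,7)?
16 (handshake: sum of degrees = 2|E| = 2 x 8 = 16)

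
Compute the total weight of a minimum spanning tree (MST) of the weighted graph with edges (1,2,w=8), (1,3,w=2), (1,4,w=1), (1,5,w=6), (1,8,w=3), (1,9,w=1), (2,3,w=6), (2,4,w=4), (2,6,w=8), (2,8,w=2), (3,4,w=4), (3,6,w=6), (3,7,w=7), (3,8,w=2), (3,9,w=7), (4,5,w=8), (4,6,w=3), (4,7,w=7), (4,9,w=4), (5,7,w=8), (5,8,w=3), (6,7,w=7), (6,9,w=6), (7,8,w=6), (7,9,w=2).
16 (MST edges: (1,3,w=2), (1,4,w=1), (1,9,w=1), (2,8,w=2), (3,8,w=2), (4,6,w=3), (5,8,w=3), (7,9,w=2); sum of weights 2 + 1 + 1 + 2 + 2 + 3 + 3 + 2 = 16)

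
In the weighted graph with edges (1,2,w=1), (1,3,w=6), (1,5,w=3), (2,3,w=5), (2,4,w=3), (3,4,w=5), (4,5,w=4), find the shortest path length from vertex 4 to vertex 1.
4 (path: 4 -> 2 -> 1; weights 3 + 1 = 4)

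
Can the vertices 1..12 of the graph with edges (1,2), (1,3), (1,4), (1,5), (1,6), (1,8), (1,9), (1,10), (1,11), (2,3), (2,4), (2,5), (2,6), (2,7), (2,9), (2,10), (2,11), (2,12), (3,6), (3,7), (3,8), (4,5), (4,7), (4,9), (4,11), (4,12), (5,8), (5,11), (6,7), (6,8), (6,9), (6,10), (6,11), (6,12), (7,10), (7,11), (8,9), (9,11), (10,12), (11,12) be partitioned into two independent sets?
No (odd cycle of length 3: 2 -> 1 -> 11 -> 2)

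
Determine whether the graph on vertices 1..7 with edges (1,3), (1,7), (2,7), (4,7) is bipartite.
Yes. Partition: {1, 2, 4, 5, 6}, {3, 7}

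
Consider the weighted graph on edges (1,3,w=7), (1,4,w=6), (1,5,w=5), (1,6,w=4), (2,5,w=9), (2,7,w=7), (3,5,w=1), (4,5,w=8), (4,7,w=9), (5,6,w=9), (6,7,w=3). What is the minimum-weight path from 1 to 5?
5 (path: 1 -> 5; weights 5 = 5)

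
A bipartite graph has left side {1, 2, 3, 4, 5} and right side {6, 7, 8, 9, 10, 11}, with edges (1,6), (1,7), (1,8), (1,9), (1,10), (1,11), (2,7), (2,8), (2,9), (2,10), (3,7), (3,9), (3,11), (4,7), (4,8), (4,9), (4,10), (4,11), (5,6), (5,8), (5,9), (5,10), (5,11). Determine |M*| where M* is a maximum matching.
5 (matching: (1,11), (2,10), (3,9), (4,7), (5,8); upper bound min(|L|,|R|) = min(5,6) = 5)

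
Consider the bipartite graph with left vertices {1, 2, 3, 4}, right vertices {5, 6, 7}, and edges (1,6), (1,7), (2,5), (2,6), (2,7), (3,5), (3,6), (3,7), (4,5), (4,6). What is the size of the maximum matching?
3 (matching: (1,7), (2,6), (3,5); upper bound min(|L|,|R|) = min(4,3) = 3)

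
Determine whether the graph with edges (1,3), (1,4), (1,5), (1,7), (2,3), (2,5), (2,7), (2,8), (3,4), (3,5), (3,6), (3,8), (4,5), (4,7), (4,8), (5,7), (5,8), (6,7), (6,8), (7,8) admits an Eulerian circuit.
No (2 vertices have odd degree: {4, 6}; Eulerian circuit requires 0)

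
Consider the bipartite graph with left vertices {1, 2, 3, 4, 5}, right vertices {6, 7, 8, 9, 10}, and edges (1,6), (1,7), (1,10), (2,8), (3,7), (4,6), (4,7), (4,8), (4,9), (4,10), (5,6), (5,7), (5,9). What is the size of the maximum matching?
5 (matching: (1,10), (2,8), (3,7), (4,9), (5,6); upper bound min(|L|,|R|) = min(5,5) = 5)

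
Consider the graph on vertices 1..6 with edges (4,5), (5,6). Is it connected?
No, it has 4 components: {1}, {2}, {3}, {4, 5, 6}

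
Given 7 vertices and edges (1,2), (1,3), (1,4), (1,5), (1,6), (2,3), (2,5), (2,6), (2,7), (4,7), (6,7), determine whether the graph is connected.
Yes (BFS from 1 visits [1, 2, 3, 4, 5, 6, 7] — all 7 vertices reached)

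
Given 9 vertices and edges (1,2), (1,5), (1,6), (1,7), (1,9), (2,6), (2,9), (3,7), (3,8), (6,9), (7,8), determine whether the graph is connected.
No, it has 2 components: {1, 2, 3, 5, 6, 7, 8, 9}, {4}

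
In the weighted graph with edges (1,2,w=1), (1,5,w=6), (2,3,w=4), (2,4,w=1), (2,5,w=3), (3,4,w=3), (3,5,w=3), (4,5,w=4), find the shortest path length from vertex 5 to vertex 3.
3 (path: 5 -> 3; weights 3 = 3)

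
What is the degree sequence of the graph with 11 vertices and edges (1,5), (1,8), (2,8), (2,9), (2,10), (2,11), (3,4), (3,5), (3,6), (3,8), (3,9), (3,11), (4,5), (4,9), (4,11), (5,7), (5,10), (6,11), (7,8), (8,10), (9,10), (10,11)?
[6, 5, 5, 5, 5, 4, 4, 4, 2, 2, 2] (degrees: deg(1)=2, deg(2)=4, deg(3)=6, deg(4)=4, deg(5)=5, deg(6)=2, deg(7)=2, deg(8)=5, deg(9)=4, deg(10)=5, deg(11)=5)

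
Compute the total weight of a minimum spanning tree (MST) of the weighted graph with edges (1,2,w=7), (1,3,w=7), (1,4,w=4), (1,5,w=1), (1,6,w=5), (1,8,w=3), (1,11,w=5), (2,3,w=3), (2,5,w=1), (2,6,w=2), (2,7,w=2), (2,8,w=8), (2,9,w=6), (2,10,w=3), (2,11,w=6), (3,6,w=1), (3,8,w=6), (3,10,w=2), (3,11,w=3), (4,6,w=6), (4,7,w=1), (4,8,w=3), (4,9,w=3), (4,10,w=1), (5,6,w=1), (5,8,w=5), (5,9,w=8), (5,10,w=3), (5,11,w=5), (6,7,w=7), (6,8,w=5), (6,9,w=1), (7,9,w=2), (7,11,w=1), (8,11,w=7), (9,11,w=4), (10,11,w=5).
13 (MST edges: (1,5,w=1), (1,8,w=3), (2,5,w=1), (2,7,w=2), (3,6,w=1), (4,7,w=1), (4,10,w=1), (5,6,w=1), (6,9,w=1), (7,11,w=1); sum of weights 1 + 3 + 1 + 2 + 1 + 1 + 1 + 1 + 1 + 1 = 13)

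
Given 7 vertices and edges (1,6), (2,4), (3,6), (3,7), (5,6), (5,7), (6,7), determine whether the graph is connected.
No, it has 2 components: {1, 3, 5, 6, 7}, {2, 4}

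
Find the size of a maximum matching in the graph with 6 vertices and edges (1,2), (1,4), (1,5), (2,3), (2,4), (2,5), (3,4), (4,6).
3 (matching: (1,5), (2,3), (4,6); upper bound floor(n/2) = floor(6/2) = 3)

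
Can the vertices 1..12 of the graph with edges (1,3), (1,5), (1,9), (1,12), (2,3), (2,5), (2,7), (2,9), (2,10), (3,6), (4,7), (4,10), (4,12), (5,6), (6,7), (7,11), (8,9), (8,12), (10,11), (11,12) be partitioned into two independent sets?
Yes. Partition: {1, 2, 4, 6, 8, 11}, {3, 5, 7, 9, 10, 12}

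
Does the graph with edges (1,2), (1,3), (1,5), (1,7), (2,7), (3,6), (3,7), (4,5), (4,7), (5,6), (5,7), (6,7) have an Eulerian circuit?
No (2 vertices have odd degree: {3, 6}; Eulerian circuit requires 0)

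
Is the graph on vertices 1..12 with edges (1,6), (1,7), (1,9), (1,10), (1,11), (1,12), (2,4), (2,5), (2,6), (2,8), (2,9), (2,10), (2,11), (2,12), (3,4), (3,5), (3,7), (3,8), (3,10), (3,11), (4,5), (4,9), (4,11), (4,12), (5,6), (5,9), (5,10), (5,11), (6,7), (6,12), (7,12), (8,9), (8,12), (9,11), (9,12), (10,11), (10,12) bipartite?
No (odd cycle of length 3: 7 -> 1 -> 6 -> 7)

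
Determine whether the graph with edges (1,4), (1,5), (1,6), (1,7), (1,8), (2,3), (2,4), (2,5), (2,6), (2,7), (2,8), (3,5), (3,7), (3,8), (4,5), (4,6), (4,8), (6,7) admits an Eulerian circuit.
No (2 vertices have odd degree: {1, 4}; Eulerian circuit requires 0)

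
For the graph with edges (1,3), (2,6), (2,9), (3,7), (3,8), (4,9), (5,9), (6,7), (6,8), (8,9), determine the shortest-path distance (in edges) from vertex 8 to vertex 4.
2 (path: 8 -> 9 -> 4, 2 edges)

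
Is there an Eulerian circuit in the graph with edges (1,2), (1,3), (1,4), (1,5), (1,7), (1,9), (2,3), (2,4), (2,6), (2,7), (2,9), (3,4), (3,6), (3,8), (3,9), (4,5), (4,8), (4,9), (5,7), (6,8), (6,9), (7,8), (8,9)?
No (2 vertices have odd degree: {5, 8}; Eulerian circuit requires 0)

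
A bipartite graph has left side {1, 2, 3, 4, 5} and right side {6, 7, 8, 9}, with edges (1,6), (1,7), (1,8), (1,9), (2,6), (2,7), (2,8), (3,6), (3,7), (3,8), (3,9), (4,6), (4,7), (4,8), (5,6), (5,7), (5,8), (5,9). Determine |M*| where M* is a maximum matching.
4 (matching: (1,9), (2,8), (3,7), (4,6); upper bound min(|L|,|R|) = min(5,4) = 4)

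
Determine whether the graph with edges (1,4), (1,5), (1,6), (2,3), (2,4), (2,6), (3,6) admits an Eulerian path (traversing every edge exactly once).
No (4 vertices have odd degree: {1, 2, 5, 6}; Eulerian path requires 0 or 2)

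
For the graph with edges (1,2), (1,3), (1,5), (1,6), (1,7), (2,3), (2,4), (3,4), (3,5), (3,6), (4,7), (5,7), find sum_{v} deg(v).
24 (handshake: sum of degrees = 2|E| = 2 x 12 = 24)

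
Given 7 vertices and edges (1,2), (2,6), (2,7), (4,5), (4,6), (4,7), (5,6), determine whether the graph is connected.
No, it has 2 components: {1, 2, 4, 5, 6, 7}, {3}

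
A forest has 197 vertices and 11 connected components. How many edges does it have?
186 (Each of the 11 component trees on V_i vertices has V_i - 1 edges; summing gives V - C = 197 - 11 = 186)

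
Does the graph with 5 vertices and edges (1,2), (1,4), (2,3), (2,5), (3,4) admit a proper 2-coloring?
Yes. Partition: {1, 3, 5}, {2, 4}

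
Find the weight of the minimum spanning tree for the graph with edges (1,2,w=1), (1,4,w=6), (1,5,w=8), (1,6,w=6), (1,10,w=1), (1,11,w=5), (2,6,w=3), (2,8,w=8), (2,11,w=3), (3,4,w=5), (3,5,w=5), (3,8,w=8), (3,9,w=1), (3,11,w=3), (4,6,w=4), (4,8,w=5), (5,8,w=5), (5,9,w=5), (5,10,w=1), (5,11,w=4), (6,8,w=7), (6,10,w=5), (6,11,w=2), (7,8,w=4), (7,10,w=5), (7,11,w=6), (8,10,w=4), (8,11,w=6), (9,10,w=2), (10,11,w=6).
23 (MST edges: (1,2,w=1), (1,10,w=1), (2,6,w=3), (3,9,w=1), (4,6,w=4), (5,10,w=1), (6,11,w=2), (7,8,w=4), (8,10,w=4), (9,10,w=2); sum of weights 1 + 1 + 3 + 1 + 4 + 1 + 2 + 4 + 4 + 2 = 23)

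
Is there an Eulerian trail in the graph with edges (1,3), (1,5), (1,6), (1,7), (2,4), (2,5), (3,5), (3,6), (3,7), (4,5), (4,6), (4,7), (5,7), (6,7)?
Yes (the graph is connected and exactly 2 vertices have odd degree: {5, 7}; any Eulerian path must start and end at those)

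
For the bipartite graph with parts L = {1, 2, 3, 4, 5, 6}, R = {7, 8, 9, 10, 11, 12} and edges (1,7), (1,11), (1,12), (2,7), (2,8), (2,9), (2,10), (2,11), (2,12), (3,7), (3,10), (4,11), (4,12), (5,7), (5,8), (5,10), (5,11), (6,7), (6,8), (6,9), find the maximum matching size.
6 (matching: (1,12), (2,7), (3,10), (4,11), (5,8), (6,9); upper bound min(|L|,|R|) = min(6,6) = 6)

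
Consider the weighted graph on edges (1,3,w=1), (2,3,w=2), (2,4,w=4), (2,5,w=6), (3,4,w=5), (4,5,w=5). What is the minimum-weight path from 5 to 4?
5 (path: 5 -> 4; weights 5 = 5)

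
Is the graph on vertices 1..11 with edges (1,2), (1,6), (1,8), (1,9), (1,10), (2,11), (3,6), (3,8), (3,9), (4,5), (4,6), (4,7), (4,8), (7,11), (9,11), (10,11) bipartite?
Yes. Partition: {1, 3, 4, 11}, {2, 5, 6, 7, 8, 9, 10}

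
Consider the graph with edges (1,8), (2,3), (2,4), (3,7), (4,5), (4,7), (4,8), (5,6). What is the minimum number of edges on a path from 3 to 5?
3 (path: 3 -> 2 -> 4 -> 5, 3 edges)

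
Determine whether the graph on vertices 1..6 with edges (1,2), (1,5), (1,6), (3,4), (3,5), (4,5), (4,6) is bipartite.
No (odd cycle of length 3: 4 -> 5 -> 3 -> 4)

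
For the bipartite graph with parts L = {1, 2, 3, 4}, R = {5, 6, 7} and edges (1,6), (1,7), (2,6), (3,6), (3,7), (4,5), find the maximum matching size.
3 (matching: (1,7), (2,6), (4,5); upper bound min(|L|,|R|) = min(4,3) = 3)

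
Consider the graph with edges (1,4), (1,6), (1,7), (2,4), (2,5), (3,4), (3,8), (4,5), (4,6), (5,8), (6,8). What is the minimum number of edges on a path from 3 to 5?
2 (path: 3 -> 4 -> 5, 2 edges)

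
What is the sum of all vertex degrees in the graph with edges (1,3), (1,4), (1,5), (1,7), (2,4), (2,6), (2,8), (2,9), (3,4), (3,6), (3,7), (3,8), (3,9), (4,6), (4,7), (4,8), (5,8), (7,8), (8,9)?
38 (handshake: sum of degrees = 2|E| = 2 x 19 = 38)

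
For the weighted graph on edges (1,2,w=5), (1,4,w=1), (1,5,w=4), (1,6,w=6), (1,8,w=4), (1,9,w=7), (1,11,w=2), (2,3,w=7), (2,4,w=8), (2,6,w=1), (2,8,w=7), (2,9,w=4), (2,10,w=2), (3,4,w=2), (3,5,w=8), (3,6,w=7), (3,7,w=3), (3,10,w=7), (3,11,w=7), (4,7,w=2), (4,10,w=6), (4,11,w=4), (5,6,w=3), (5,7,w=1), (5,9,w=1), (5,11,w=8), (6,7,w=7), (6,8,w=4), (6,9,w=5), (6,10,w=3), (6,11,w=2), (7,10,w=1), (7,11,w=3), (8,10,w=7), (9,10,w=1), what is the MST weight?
17 (MST edges: (1,4,w=1), (1,8,w=4), (1,11,w=2), (2,6,w=1), (2,10,w=2), (3,4,w=2), (4,7,w=2), (5,7,w=1), (5,9,w=1), (7,10,w=1); sum of weights 1 + 4 + 2 + 1 + 2 + 2 + 2 + 1 + 1 + 1 = 17)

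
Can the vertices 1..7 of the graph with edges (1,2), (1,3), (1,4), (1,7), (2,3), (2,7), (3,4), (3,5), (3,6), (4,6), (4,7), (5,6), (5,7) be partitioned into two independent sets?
No (odd cycle of length 3: 3 -> 1 -> 2 -> 3)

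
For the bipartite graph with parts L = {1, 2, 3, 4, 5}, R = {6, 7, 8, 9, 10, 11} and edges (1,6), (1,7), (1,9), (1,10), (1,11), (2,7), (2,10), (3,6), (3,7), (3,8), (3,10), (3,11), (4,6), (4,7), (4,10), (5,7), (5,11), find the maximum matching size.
5 (matching: (1,9), (2,10), (3,8), (4,7), (5,11); upper bound min(|L|,|R|) = min(5,6) = 5)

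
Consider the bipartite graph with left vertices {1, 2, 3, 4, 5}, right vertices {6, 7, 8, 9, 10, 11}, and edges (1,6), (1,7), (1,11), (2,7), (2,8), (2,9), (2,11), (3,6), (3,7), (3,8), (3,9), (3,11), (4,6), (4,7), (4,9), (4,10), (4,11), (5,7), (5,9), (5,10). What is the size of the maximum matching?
5 (matching: (1,11), (2,9), (3,8), (4,10), (5,7); upper bound min(|L|,|R|) = min(5,6) = 5)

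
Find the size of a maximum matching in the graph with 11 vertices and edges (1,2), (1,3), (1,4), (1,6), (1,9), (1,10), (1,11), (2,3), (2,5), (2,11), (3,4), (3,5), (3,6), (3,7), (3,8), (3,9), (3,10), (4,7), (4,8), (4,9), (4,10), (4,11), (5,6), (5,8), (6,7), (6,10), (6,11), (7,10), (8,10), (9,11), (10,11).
5 (matching: (1,3), (4,9), (5,8), (6,11), (7,10); upper bound floor(n/2) = floor(11/2) = 5)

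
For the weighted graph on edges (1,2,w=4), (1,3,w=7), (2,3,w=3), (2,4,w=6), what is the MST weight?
13 (MST edges: (1,2,w=4), (2,3,w=3), (2,4,w=6); sum of weights 4 + 3 + 6 = 13)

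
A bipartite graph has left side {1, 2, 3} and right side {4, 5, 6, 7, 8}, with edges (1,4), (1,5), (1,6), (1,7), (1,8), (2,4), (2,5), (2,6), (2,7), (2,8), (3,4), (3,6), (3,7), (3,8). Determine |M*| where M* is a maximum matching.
3 (matching: (1,8), (2,7), (3,6); upper bound min(|L|,|R|) = min(3,5) = 3)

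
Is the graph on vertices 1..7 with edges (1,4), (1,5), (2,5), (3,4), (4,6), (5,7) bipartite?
Yes. Partition: {1, 2, 3, 6, 7}, {4, 5}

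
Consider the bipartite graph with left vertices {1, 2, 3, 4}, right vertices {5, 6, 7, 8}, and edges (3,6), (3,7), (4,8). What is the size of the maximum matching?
2 (matching: (3,7), (4,8); upper bound min(|L|,|R|) = min(4,4) = 4)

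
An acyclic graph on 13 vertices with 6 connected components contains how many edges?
7 (Each of the 6 component trees on V_i vertices has V_i - 1 edges; summing gives V - C = 13 - 6 = 7)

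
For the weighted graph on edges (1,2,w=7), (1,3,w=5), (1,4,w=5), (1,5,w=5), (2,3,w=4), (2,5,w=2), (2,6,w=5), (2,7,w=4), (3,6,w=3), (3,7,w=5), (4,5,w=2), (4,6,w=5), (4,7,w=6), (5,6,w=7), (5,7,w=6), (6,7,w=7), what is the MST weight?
20 (MST edges: (1,5,w=5), (2,3,w=4), (2,5,w=2), (2,7,w=4), (3,6,w=3), (4,5,w=2); sum of weights 5 + 4 + 2 + 4 + 3 + 2 = 20)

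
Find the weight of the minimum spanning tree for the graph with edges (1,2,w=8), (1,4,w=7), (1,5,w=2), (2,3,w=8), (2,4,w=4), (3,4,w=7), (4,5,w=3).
16 (MST edges: (1,5,w=2), (2,4,w=4), (3,4,w=7), (4,5,w=3); sum of weights 2 + 4 + 7 + 3 = 16)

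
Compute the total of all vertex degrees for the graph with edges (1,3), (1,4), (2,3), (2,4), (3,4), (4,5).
12 (handshake: sum of degrees = 2|E| = 2 x 6 = 12)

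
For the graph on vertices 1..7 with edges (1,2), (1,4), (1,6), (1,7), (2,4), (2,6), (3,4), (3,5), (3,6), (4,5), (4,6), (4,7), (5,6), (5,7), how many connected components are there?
1 (components: {1, 2, 3, 4, 5, 6, 7})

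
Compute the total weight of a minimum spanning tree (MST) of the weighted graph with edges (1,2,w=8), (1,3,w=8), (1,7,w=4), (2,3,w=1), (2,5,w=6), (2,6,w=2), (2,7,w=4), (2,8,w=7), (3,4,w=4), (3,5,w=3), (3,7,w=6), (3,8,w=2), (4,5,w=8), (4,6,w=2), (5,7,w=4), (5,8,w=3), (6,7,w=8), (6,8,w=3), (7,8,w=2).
16 (MST edges: (1,7,w=4), (2,3,w=1), (2,6,w=2), (3,5,w=3), (3,8,w=2), (4,6,w=2), (7,8,w=2); sum of weights 4 + 1 + 2 + 3 + 2 + 2 + 2 = 16)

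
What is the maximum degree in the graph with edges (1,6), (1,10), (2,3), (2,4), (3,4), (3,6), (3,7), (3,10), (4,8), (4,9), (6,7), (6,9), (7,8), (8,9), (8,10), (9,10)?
5 (attained at vertex 3)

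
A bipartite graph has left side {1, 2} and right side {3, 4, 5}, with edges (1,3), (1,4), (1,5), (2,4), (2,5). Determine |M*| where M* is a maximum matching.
2 (matching: (1,5), (2,4); upper bound min(|L|,|R|) = min(2,3) = 2)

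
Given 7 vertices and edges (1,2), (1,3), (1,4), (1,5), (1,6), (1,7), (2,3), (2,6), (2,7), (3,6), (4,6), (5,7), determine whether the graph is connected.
Yes (BFS from 1 visits [1, 2, 3, 4, 5, 6, 7] — all 7 vertices reached)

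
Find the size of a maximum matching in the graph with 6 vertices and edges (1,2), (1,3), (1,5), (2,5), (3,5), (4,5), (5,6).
2 (matching: (1,3), (5,6); upper bound floor(n/2) = floor(6/2) = 3)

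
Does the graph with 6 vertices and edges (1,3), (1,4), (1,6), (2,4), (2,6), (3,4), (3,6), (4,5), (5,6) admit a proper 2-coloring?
No (odd cycle of length 3: 6 -> 1 -> 3 -> 6)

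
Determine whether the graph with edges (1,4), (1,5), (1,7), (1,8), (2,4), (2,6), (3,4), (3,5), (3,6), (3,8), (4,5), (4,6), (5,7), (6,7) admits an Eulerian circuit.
No (2 vertices have odd degree: {4, 7}; Eulerian circuit requires 0)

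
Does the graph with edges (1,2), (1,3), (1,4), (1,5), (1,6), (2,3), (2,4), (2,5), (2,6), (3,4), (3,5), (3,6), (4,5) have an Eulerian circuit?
No (4 vertices have odd degree: {1, 2, 3, 6}; Eulerian circuit requires 0)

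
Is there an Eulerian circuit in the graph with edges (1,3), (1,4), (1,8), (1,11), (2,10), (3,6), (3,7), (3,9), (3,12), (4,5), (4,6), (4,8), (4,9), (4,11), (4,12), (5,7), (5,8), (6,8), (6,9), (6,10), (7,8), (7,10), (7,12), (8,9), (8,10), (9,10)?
No (10 vertices have odd degree: {2, 3, 4, 5, 6, 7, 8, 9, 10, 12}; Eulerian circuit requires 0)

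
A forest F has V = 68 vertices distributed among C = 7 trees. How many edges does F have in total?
61 (Each of the 7 component trees on V_i vertices has V_i - 1 edges; summing gives V - C = 68 - 7 = 61)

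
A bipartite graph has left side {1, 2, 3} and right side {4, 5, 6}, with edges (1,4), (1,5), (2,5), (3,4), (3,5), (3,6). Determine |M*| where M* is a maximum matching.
3 (matching: (1,4), (2,5), (3,6); upper bound min(|L|,|R|) = min(3,3) = 3)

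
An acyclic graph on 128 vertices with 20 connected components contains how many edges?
108 (Each of the 20 component trees on V_i vertices has V_i - 1 edges; summing gives V - C = 128 - 20 = 108)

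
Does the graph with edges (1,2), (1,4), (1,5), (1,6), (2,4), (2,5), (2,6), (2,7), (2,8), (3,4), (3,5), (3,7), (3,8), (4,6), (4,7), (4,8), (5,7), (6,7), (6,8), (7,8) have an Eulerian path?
Yes (the graph is connected and exactly 2 vertices have odd degree: {6, 8}; any Eulerian path must start and end at those)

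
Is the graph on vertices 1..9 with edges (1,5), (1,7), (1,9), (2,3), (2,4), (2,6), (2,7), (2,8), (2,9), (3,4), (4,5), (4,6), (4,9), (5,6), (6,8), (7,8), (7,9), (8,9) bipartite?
No (odd cycle of length 3: 9 -> 1 -> 7 -> 9)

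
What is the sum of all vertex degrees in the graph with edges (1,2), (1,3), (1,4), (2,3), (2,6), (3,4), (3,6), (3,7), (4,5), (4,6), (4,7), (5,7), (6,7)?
26 (handshake: sum of degrees = 2|E| = 2 x 13 = 26)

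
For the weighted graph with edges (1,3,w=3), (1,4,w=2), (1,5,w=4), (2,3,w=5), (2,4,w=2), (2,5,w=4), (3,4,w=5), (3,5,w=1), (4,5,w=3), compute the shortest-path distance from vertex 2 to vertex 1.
4 (path: 2 -> 4 -> 1; weights 2 + 2 = 4)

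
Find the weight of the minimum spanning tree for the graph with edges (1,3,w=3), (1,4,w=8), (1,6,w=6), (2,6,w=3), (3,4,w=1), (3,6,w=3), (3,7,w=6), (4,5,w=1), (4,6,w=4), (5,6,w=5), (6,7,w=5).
16 (MST edges: (1,3,w=3), (2,6,w=3), (3,4,w=1), (3,6,w=3), (4,5,w=1), (6,7,w=5); sum of weights 3 + 3 + 1 + 3 + 1 + 5 = 16)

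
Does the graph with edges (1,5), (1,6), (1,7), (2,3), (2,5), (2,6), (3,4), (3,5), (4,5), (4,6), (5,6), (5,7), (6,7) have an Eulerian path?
No (6 vertices have odd degree: {1, 2, 3, 4, 6, 7}; Eulerian path requires 0 or 2)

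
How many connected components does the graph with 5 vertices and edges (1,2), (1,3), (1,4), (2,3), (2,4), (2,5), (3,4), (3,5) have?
1 (components: {1, 2, 3, 4, 5})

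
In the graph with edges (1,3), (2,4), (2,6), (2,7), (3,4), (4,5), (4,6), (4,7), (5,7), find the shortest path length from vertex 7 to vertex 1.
3 (path: 7 -> 4 -> 3 -> 1, 3 edges)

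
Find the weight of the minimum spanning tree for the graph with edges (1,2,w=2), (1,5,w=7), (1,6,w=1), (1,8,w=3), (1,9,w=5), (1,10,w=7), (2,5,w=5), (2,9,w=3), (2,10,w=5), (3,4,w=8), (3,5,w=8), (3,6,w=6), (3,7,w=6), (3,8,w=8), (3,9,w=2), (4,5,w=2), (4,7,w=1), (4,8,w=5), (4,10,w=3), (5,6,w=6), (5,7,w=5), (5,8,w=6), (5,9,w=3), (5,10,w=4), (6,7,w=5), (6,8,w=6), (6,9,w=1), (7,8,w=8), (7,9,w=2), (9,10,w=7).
17 (MST edges: (1,2,w=2), (1,6,w=1), (1,8,w=3), (3,9,w=2), (4,5,w=2), (4,7,w=1), (4,10,w=3), (6,9,w=1), (7,9,w=2); sum of weights 2 + 1 + 3 + 2 + 2 + 1 + 3 + 1 + 2 = 17)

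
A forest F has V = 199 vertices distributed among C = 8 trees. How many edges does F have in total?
191 (Each of the 8 component trees on V_i vertices has V_i - 1 edges; summing gives V - C = 199 - 8 = 191)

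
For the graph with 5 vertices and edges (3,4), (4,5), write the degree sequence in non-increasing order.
[2, 1, 1, 0, 0] (degrees: deg(1)=0, deg(2)=0, deg(3)=1, deg(4)=2, deg(5)=1)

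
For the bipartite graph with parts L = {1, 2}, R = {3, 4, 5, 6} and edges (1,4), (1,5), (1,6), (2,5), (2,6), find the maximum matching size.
2 (matching: (1,6), (2,5); upper bound min(|L|,|R|) = min(2,4) = 2)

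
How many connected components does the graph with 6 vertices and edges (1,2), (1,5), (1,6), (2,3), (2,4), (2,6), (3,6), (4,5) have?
1 (components: {1, 2, 3, 4, 5, 6})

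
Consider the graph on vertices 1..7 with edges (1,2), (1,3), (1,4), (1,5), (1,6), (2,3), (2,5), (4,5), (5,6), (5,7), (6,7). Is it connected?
Yes (BFS from 1 visits [1, 2, 3, 4, 5, 6, 7] — all 7 vertices reached)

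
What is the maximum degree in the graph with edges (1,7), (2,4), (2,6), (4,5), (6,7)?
2 (attained at vertices 2, 4, 6, 7)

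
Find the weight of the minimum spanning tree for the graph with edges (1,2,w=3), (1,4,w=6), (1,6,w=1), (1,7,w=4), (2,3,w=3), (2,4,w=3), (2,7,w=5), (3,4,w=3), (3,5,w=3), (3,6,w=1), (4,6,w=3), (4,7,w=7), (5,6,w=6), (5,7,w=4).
15 (MST edges: (1,2,w=3), (1,6,w=1), (1,7,w=4), (2,4,w=3), (3,5,w=3), (3,6,w=1); sum of weights 3 + 1 + 4 + 3 + 3 + 1 = 15)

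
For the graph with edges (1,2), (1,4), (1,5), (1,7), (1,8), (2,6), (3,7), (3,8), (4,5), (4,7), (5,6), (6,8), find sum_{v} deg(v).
24 (handshake: sum of degrees = 2|E| = 2 x 12 = 24)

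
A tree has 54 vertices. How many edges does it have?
53 (A tree on V vertices has V - 1 edges, so 54 - 1 = 53)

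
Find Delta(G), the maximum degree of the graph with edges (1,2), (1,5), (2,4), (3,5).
2 (attained at vertices 1, 2, 5)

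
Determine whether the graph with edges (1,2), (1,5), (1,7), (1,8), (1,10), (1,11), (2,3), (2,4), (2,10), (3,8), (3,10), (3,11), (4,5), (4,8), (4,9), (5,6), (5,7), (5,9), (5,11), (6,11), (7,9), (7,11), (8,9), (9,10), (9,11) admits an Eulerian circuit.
Yes (the graph is connected and all 11 vertices have even degree)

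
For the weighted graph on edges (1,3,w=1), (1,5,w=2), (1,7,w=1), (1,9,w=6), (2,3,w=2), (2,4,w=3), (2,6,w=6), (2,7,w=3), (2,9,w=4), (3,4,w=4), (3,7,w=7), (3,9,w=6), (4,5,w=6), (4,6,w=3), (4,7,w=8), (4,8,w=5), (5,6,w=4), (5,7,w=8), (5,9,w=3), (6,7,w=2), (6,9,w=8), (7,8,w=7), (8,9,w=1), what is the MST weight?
15 (MST edges: (1,3,w=1), (1,5,w=2), (1,7,w=1), (2,3,w=2), (2,4,w=3), (5,9,w=3), (6,7,w=2), (8,9,w=1); sum of weights 1 + 2 + 1 + 2 + 3 + 3 + 2 + 1 = 15)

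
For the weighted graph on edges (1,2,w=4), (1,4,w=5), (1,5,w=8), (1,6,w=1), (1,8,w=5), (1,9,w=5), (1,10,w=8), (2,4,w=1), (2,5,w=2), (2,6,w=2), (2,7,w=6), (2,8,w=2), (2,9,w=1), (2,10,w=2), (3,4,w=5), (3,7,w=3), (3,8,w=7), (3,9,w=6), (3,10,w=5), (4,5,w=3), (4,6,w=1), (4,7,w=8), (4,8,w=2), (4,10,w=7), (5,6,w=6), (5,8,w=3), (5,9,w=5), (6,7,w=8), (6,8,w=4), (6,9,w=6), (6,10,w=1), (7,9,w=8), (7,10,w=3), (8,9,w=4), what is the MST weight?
15 (MST edges: (1,6,w=1), (2,4,w=1), (2,5,w=2), (2,8,w=2), (2,9,w=1), (3,7,w=3), (4,6,w=1), (6,10,w=1), (7,10,w=3); sum of weights 1 + 1 + 2 + 2 + 1 + 3 + 1 + 1 + 3 = 15)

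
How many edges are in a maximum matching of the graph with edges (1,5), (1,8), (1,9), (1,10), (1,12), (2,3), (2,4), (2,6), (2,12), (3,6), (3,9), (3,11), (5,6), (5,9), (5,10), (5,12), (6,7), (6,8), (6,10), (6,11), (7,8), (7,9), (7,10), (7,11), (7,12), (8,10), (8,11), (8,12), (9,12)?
6 (matching: (1,10), (2,4), (3,9), (5,6), (7,12), (8,11); upper bound floor(n/2) = floor(12/2) = 6)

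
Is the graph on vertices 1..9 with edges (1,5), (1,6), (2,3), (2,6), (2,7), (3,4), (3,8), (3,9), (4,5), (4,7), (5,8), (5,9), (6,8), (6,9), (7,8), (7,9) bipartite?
Yes. Partition: {1, 2, 4, 8, 9}, {3, 5, 6, 7}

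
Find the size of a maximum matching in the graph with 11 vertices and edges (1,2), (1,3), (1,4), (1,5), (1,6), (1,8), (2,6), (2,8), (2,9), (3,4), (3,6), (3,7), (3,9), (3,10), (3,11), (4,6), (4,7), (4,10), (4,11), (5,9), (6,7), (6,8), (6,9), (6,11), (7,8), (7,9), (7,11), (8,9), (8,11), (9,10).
5 (matching: (1,5), (3,11), (4,10), (6,7), (8,9); upper bound floor(n/2) = floor(11/2) = 5)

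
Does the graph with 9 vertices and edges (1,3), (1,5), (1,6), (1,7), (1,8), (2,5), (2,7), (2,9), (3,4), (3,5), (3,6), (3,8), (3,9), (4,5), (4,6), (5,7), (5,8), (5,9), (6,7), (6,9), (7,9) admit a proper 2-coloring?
No (odd cycle of length 3: 3 -> 1 -> 5 -> 3)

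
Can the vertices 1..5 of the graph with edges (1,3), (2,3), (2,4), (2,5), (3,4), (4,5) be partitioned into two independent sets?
No (odd cycle of length 3: 4 -> 3 -> 2 -> 4)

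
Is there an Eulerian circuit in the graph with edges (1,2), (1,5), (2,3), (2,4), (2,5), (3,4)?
Yes (the graph is connected and all 5 vertices have even degree)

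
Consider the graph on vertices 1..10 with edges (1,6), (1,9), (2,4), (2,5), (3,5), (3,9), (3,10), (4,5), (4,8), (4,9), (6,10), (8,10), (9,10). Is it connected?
No, it has 2 components: {1, 2, 3, 4, 5, 6, 8, 9, 10}, {7}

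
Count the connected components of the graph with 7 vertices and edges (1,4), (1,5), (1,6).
4 (components: {1, 4, 5, 6}, {2}, {3}, {7})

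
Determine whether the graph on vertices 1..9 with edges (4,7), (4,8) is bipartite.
Yes. Partition: {1, 2, 3, 4, 5, 6, 9}, {7, 8}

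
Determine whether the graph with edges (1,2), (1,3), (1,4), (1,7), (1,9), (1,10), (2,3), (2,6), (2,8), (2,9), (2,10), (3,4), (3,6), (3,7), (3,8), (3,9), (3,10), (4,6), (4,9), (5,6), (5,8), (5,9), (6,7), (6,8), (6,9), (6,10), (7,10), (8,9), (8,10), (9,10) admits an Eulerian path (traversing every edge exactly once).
Yes (the graph is connected and exactly 2 vertices have odd degree: {5, 10}; any Eulerian path must start and end at those)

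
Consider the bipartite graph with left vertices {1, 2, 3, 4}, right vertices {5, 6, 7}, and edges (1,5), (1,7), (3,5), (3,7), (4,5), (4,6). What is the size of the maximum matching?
3 (matching: (1,7), (3,5), (4,6); upper bound min(|L|,|R|) = min(4,3) = 3)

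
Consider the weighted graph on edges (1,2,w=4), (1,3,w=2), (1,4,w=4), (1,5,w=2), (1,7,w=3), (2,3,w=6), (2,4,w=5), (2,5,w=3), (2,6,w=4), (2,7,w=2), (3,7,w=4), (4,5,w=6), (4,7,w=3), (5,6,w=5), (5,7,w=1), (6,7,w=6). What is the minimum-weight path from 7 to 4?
3 (path: 7 -> 4; weights 3 = 3)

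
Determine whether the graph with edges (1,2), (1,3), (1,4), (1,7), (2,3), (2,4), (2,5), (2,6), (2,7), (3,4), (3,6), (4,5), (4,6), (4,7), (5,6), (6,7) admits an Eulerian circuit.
No (2 vertices have odd degree: {5, 6}; Eulerian circuit requires 0)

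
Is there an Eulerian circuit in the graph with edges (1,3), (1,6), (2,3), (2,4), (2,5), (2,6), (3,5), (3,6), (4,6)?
Yes (the graph is connected and all 6 vertices have even degree)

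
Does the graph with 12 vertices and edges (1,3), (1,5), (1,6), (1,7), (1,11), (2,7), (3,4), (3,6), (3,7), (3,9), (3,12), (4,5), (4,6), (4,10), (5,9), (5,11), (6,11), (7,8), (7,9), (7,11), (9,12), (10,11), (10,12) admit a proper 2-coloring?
No (odd cycle of length 3: 5 -> 1 -> 11 -> 5)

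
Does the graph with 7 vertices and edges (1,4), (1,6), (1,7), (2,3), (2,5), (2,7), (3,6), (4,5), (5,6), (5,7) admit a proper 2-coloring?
No (odd cycle of length 3: 5 -> 7 -> 2 -> 5)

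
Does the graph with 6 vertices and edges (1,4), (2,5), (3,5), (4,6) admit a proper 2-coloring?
Yes. Partition: {1, 2, 3, 6}, {4, 5}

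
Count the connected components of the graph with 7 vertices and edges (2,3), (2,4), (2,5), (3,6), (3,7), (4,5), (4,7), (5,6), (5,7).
2 (components: {1}, {2, 3, 4, 5, 6, 7})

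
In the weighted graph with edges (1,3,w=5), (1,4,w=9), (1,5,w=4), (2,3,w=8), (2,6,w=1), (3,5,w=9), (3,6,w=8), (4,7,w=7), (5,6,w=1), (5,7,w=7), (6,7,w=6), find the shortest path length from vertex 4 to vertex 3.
14 (path: 4 -> 1 -> 3; weights 9 + 5 = 14)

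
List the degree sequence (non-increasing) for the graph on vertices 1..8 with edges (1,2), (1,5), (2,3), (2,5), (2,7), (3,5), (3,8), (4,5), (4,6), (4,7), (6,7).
[4, 4, 3, 3, 3, 2, 2, 1] (degrees: deg(1)=2, deg(2)=4, deg(3)=3, deg(4)=3, deg(5)=4, deg(6)=2, deg(7)=3, deg(8)=1)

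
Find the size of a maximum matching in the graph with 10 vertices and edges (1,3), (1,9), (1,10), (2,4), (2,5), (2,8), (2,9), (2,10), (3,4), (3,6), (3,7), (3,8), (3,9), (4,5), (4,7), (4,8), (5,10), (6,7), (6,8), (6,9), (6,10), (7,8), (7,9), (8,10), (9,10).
5 (matching: (1,9), (2,5), (3,8), (4,7), (6,10); upper bound floor(n/2) = floor(10/2) = 5)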